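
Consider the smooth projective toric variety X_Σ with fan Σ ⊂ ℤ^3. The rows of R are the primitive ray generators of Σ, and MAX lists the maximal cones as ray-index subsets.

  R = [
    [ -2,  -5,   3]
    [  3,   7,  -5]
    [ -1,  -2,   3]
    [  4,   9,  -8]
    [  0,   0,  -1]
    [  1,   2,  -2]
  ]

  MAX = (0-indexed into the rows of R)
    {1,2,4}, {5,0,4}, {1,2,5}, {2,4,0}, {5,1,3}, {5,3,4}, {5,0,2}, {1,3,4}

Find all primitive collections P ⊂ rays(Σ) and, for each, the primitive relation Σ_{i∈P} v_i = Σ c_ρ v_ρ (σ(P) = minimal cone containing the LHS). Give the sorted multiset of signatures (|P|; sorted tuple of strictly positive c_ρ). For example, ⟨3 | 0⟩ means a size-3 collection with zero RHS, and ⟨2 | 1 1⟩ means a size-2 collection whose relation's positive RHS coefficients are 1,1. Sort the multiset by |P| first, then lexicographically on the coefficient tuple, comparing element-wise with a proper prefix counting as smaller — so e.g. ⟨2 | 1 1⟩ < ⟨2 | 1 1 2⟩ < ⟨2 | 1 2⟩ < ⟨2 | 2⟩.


Σ has 5 primitive collections:

  P={0,1}:  v_{0} + v_{1} = v_{5}  ⇒ sig = ⟨2 | 1⟩
  P={2,3}:  v_{2} + v_{3} = v_{1}  ⇒ sig = ⟨2 | 1⟩
  P={0,3}:  v_{0} + v_{3} = v_{4} + 2·v_{5}  ⇒ sig = ⟨2 | 1 2⟩
  P={2,4,5}:  v_{2} + v_{4} + v_{5} = 0  ⇒ sig = ⟨3 | 0⟩
  P={1,4,5}:  v_{1} + v_{4} + v_{5} = v_{3}  ⇒ sig = ⟨3 | 1⟩

Sorted signature multiset PRS(X):
{ ⟨2 | 1⟩ ×2,  ⟨2 | 1 2⟩,  ⟨3 | 0⟩,  ⟨3 | 1⟩ }


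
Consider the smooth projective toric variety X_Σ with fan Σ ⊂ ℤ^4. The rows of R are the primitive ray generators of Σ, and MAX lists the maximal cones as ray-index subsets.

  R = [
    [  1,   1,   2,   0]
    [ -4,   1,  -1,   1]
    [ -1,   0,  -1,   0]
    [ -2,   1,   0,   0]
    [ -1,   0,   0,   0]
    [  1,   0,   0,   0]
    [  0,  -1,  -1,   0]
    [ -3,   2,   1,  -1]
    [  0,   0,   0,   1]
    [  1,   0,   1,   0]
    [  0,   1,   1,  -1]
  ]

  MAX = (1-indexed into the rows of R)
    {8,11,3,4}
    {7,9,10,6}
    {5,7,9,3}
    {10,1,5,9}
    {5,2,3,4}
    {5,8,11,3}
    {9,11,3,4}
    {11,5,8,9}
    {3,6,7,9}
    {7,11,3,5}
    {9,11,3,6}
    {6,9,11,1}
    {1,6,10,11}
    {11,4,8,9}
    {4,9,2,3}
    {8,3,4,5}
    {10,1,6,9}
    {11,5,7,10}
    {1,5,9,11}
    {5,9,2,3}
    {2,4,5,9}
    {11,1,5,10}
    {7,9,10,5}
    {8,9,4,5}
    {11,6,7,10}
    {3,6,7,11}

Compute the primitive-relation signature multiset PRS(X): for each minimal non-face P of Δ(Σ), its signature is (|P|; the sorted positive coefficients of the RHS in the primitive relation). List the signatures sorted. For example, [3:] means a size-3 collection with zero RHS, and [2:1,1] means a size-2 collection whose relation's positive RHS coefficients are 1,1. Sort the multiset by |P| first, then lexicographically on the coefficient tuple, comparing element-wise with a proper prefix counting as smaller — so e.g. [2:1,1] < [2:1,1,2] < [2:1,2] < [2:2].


Δ(Σ) — 11 vertices, 24 min non-faces:

  • {3,10}:  v_{3} + v_{10} = 0  ⇒ sig = [2:]
  • {5,6}:  v_{5} + v_{6} = 0  ⇒ sig = [2:]
  • {1,7}:  v_{1} + v_{7} = v_{10}  ⇒ sig = [2:1]
  • {1,3}:  v_{1} + v_{3} = v_{9} + v_{11}  ⇒ sig = [2:1,1]
  • {4,7}:  v_{4} + v_{7} = v_{3} + v_{5}  ⇒ sig = [2:1,1]
  • {6,8}:  v_{6} + v_{8} = v_{4} + v_{11}  ⇒ sig = [2:1,1]
  • {2,6}:  v_{2} + v_{6} = v_{3} + v_{4} + v_{9}  ⇒ sig = [2:1,1,1]
  • {2,10}:  v_{2} + v_{10} = v_{4} + v_{5} + v_{9}  ⇒ sig = [2:1,1,1]
  • {4,6}:  v_{4} + v_{6} = v_{3} + v_{9} + v_{11}  ⇒ sig = [2:1,1,1]
  • {4,10}:  v_{4} + v_{10} = v_{5} + v_{9} + v_{11}  ⇒ sig = [2:1,1,1]
  • {7,8}:  v_{7} + v_{8} = v_{3} + 2·v_{5} + v_{11}  ⇒ sig = [2:1,1,2]
  • {1,2}:  v_{1} + v_{2} = v_{8} + 2·v_{9}  ⇒ sig = [2:1,2]
  • {1,4}:  v_{1} + v_{4} = v_{5} + 2·v_{9} + 2·v_{11}  ⇒ sig = [2:1,2,2]
  • {2,7}:  v_{2} + v_{7} = 2·v_{3} + 2·v_{5} + v_{9}  ⇒ sig = [2:1,2,2]
  • {8,10}:  v_{8} + v_{10} = 2·v_{5} + v_{9} + 2·v_{11}  ⇒ sig = [2:1,2,2]
  • {2,8}:  v_{2} + v_{8} = 3·v_{4} + v_{5}  ⇒ sig = [2:1,3]
  • {2,11}:  v_{2} + v_{11} = 2·v_{4}  ⇒ sig = [2:2]
  • {1,8}:  v_{1} + v_{8} = 2·v_{5} + 2·v_{9} + 3·v_{11}  ⇒ sig = [2:2,2,3]
  • {7,9,11}:  v_{7} + v_{9} + v_{11} = 0  ⇒ sig = [3:]
  • {4,5,11}:  v_{4} + v_{5} + v_{11} = v_{8}  ⇒ sig = [3:1]
  • {9,10,11}:  v_{9} + v_{10} + v_{11} = v_{1}  ⇒ sig = [3:1]
  • {3,8,9}:  v_{3} + v_{8} + v_{9} = 2·v_{4}  ⇒ sig = [3:2]
  • {3,4,5,9}:  v_{3} + v_{4} + v_{5} + v_{9} = v_{2}  ⇒ sig = [4:1]
  • {3,5,9,11}:  v_{3} + v_{5} + v_{9} + v_{11} = v_{4}  ⇒ sig = [4:1]

Signatures (|P|; sorted positive RHS coefficients), sorted:
{ [2:] ×2,  [2:1],  [2:1,1] ×3,  [2:1,1,1] ×4,  [2:1,1,2],  [2:1,2],  [2:1,2,2] ×3,  [2:1,3],  [2:2],  [2:2,2,3],  [3:],  [3:1] ×2,  [3:2],  [4:1] ×2 }


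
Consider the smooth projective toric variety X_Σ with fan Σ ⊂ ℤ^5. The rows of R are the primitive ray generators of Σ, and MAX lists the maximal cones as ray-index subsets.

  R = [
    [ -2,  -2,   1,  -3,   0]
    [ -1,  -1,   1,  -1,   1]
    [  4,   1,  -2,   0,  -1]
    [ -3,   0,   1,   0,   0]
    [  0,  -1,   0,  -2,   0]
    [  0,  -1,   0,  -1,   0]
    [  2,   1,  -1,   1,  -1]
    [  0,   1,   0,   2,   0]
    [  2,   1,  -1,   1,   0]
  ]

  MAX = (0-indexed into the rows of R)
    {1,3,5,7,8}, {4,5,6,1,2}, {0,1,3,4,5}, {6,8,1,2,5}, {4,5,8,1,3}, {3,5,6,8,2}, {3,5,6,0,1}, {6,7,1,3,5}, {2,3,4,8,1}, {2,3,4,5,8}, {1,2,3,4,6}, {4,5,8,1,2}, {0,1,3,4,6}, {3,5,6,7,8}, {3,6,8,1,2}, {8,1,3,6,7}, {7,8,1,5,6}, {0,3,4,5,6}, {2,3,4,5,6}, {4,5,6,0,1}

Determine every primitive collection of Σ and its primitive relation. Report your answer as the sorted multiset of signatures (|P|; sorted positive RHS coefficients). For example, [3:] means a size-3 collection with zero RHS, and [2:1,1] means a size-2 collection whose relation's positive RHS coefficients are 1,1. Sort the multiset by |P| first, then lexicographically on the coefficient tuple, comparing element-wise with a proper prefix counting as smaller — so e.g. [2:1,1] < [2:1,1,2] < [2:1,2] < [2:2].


Δ(Σ) — 9 vertices, 9 min non-faces:

  P={4,7}:  v_{4} + v_{7} = 0 — sig = [2:]
  P={0,8}:  v_{0} + v_{8} = v_{4} — sig = [2:1]
  P={2,7}:  v_{2} + v_{7} = v_{6} + v_{8} — sig = [2:1,1]
  P={0,7}:  v_{0} + v_{7} = v_{1} + v_{3} + v_{5} + v_{6} — sig = [2:1,1,1,1]
  P={0,2}:  v_{0} + v_{2} = 2·v_{4} + v_{6} — sig = [2:1,2]
  P={4,6,8}:  v_{4} + v_{6} + v_{8} = v_{2} — sig = [3:1]
  P={1,2,3,5}:  v_{1} + v_{2} + v_{3} + v_{5} = v_{4} — sig = [4:1]
  P={1,3,5,6,8}:  v_{1} + v_{3} + v_{5} + v_{6} + v_{8} = 0 — sig = [5:]
  P={1,3,4,5,6}:  v_{1} + v_{3} + v_{4} + v_{5} + v_{6} = v_{0} — sig = [5:1]

Sorted signature multiset PRS(X):
{ [2:],  [2:1],  [2:1,1],  [2:1,1,1,1],  [2:1,2],  [3:1],  [4:1],  [5:],  [5:1] }


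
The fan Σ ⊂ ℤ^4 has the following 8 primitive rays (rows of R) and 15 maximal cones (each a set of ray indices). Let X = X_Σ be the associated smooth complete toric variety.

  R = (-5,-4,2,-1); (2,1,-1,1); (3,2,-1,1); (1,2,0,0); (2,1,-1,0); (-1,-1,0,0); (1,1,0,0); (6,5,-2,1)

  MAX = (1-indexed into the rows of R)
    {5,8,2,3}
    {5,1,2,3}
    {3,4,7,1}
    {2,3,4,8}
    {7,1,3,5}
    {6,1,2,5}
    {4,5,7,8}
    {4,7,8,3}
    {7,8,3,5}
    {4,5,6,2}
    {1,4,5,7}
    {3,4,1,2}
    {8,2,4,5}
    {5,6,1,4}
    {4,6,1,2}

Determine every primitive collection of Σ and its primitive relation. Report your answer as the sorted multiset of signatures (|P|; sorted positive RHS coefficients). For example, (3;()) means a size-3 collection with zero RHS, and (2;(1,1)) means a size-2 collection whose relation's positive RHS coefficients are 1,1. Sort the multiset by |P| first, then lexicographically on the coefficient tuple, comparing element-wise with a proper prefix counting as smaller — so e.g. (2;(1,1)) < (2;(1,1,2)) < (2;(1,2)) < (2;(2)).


The 7 primitive collections of Σ (r=8, n=4):

  {6,7}:  v_{6} + v_{7} = 0 ; sig = (2;())
  {1,8}:  v_{1} + v_{8} = v_{7} ; sig = (2;(1))
  {2,7}:  v_{2} + v_{7} = v_{3} ; sig = (2;(1))
  {3,6}:  v_{3} + v_{6} = v_{2} ; sig = (2;(1))
  {6,8}:  v_{6} + v_{8} = v_{2} + v_{4} + v_{5} ; sig = (2;(1,1,1))
  {3,4,5}:  v_{3} + v_{4} + v_{5} = v_{8} ; sig = (3;(1))
  {1,2,4,5}:  v_{1} + v_{2} + v_{4} + v_{5} = 0 ; sig = (4;())

Sorted signature multiset PRS(X):
    (2;())
    (2;(1))
    (2;(1))
    (2;(1))
    (2;(1,1,1))
    (3;(1))
    (4;())


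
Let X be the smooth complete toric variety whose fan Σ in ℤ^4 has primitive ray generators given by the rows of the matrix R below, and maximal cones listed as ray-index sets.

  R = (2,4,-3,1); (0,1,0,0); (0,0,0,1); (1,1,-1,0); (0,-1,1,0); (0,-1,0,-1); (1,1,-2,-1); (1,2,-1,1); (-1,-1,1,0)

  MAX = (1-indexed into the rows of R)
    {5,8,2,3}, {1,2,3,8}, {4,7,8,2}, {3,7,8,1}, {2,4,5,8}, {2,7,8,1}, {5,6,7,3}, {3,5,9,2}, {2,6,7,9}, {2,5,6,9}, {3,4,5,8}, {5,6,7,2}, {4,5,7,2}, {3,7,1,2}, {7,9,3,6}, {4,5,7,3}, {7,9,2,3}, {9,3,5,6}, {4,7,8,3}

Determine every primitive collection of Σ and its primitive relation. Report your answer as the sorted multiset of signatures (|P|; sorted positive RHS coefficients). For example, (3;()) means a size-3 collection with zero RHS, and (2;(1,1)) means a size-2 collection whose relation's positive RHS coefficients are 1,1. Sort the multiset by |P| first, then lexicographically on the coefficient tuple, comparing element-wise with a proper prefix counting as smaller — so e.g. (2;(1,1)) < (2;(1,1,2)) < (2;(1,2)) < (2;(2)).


The 14 primitive collections of Σ (r=9, n=4):

  P={4,9}:  v_{4} + v_{9} = 0  ⟹  sig = (2;())
  P={6,8}:  v_{6} + v_{8} = v_{4}  ⟹  sig = (2;(1))
  P={1,5}:  v_{1} + v_{5} = v_{4} + v_{8}  ⟹  sig = (2;(1,1))
  P={1,6}:  v_{1} + v_{6} = v_{7} + v_{8}  ⟹  sig = (2;(1,1))
  P={4,6}:  v_{4} + v_{6} = v_{5} + v_{7}  ⟹  sig = (2;(1,1))
  P={8,9}:  v_{8} + v_{9} = v_{2} + v_{3}  ⟹  sig = (2;(1,1))
  P={1,4}:  v_{1} + v_{4} = v_{7} + 2·v_{8}  ⟹  sig = (2;(1,2))
  P={1,9}:  v_{1} + v_{9} = 2·v_{2} + 2·v_{3} + v_{7}  ⟹  sig = (2;(1,2,2))
  P={2,3,6}:  v_{2} + v_{3} + v_{6} = 0  ⟹  sig = (3;())
  P={2,3,4}:  v_{2} + v_{3} + v_{4} = v_{8}  ⟹  sig = (3;(1))
  P={5,7,9}:  v_{5} + v_{7} + v_{9} = v_{6}  ⟹  sig = (3;(1))
  P={5,7,8}:  v_{5} + v_{7} + v_{8} = 2·v_{4}  ⟹  sig = (3;(2))
  P={2,3,5,7}:  v_{2} + v_{3} + v_{5} + v_{7} = v_{4}  ⟹  sig = (4;(1))
  P={2,3,7,8}:  v_{2} + v_{3} + v_{7} + v_{8} = v_{1}  ⟹  sig = (4;(1))

Signatures (|P|; sorted positive RHS coefficients), sorted:
{ (2;()),  (2;(1)),  (2;(1,1)) ×4,  (2;(1,2)),  (2;(1,2,2)),  (3;()),  (3;(1)) ×2,  (3;(2)),  (4;(1)) ×2 }


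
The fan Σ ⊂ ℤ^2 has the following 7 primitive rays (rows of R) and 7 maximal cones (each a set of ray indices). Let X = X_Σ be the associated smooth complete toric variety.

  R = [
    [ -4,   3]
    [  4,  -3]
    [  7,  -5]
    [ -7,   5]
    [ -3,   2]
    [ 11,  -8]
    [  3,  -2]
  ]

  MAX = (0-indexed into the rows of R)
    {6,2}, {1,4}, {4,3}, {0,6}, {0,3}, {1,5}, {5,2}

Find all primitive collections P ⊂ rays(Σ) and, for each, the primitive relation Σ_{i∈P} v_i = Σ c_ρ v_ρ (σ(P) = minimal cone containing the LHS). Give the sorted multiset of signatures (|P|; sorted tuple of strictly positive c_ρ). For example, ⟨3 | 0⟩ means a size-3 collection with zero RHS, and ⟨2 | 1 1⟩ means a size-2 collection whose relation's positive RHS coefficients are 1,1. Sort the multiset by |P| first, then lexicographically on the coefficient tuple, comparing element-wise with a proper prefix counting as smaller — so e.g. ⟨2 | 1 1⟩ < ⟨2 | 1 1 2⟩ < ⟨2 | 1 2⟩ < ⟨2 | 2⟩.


The 14 primitive collections of Σ (r=7, n=2):

  • {0,1}:  v_{0} + v_{1} = 0 — sig = ⟨2 | 0⟩
  • {2,3}:  v_{2} + v_{3} = 0 — sig = ⟨2 | 0⟩
  • {4,6}:  v_{4} + v_{6} = 0 — sig = ⟨2 | 0⟩
  • {0,2}:  v_{0} + v_{2} = v_{6} — sig = ⟨2 | 1⟩
  • {0,4}:  v_{0} + v_{4} = v_{3} — sig = ⟨2 | 1⟩
  • {0,5}:  v_{0} + v_{5} = v_{2} — sig = ⟨2 | 1⟩
  • {1,2}:  v_{1} + v_{2} = v_{5} — sig = ⟨2 | 1⟩
  • {1,3}:  v_{1} + v_{3} = v_{4} — sig = ⟨2 | 1⟩
  • {1,6}:  v_{1} + v_{6} = v_{2} — sig = ⟨2 | 1⟩
  • {2,4}:  v_{2} + v_{4} = v_{1} — sig = ⟨2 | 1⟩
  • {3,5}:  v_{3} + v_{5} = v_{1} — sig = ⟨2 | 1⟩
  • {3,6}:  v_{3} + v_{6} = v_{0} — sig = ⟨2 | 1⟩
  • {4,5}:  v_{4} + v_{5} = 2·v_{1} — sig = ⟨2 | 2⟩
  • {5,6}:  v_{5} + v_{6} = 2·v_{2} — sig = ⟨2 | 2⟩

Hence PRS(X_Σ) =
    ⟨2 | 0⟩
    ⟨2 | 0⟩
    ⟨2 | 0⟩
    ⟨2 | 1⟩
    ⟨2 | 1⟩
    ⟨2 | 1⟩
    ⟨2 | 1⟩
    ⟨2 | 1⟩
    ⟨2 | 1⟩
    ⟨2 | 1⟩
    ⟨2 | 1⟩
    ⟨2 | 1⟩
    ⟨2 | 2⟩
    ⟨2 | 2⟩


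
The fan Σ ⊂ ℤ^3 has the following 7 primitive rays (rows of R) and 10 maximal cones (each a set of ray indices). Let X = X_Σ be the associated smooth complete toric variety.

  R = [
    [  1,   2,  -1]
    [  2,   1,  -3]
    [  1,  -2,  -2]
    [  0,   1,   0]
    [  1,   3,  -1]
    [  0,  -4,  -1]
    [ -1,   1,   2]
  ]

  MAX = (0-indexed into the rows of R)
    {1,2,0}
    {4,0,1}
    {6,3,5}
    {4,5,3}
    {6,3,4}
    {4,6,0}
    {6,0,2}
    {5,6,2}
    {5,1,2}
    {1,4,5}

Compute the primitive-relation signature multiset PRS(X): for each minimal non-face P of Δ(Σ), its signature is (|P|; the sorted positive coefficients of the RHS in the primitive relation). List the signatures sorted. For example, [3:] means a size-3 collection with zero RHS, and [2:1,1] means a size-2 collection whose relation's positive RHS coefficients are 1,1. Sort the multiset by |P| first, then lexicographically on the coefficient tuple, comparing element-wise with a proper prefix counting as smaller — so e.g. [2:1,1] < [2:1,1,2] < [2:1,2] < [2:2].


The 7 primitive collections of Σ (r=7, n=3):

  P={0,3}:  v_{0} + v_{3} = v_{4}  →  sig = [2:1]
  P={0,5}:  v_{0} + v_{5} = v_{2}  →  sig = [2:1]
  P={1,6}:  v_{1} + v_{6} = v_{0}  →  sig = [2:1]
  P={2,4}:  v_{2} + v_{4} = v_{1}  →  sig = [2:1]
  P={2,3}:  v_{2} + v_{3} = v_{4} + v_{5}  →  sig = [2:1,1]
  P={1,3}:  v_{1} + v_{3} = 2·v_{4} + v_{5}  →  sig = [2:1,2]
  P={4,5,6}:  v_{4} + v_{5} + v_{6} = 0  →  sig = [3:]

Hence PRS(X_Σ) =
    [2:1]
    [2:1]
    [2:1]
    [2:1]
    [2:1,1]
    [2:1,2]
    [3:]


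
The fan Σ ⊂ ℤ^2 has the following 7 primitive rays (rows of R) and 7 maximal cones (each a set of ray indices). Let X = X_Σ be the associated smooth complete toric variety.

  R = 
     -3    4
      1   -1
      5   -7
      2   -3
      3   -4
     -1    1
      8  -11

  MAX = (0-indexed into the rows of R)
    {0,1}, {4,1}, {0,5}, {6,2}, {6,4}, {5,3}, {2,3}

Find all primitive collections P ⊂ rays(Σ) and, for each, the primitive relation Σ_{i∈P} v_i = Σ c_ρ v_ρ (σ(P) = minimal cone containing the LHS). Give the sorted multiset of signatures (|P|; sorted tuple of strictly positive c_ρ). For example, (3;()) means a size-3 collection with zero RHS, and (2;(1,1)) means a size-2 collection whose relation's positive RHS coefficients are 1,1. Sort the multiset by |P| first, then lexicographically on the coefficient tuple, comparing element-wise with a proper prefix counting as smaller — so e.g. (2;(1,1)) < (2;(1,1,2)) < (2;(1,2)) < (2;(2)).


|primitive collections| = 14. Relations:

  P = {0,4}:  v_{0} + v_{4} = 0  so sig = (2;())
  P = {1,5}:  v_{1} + v_{5} = 0  so sig = (2;())
  P = {0,2}:  v_{0} + v_{2} = v_{3}  so sig = (2;(1))
  P = {0,3}:  v_{0} + v_{3} = v_{5}  so sig = (2;(1))
  P = {0,6}:  v_{0} + v_{6} = v_{2}  so sig = (2;(1))
  P = {1,3}:  v_{1} + v_{3} = v_{4}  so sig = (2;(1))
  P = {2,4}:  v_{2} + v_{4} = v_{6}  so sig = (2;(1))
  P = {3,4}:  v_{3} + v_{4} = v_{2}  so sig = (2;(1))
  P = {4,5}:  v_{4} + v_{5} = v_{3}  so sig = (2;(1))
  P = {5,6}:  v_{5} + v_{6} = v_{2} + v_{3}  so sig = (2;(1,1))
  P = {1,2}:  v_{1} + v_{2} = 2·v_{4}  so sig = (2;(2))
  P = {2,5}:  v_{2} + v_{5} = 2·v_{3}  so sig = (2;(2))
  P = {3,6}:  v_{3} + v_{6} = 2·v_{2}  so sig = (2;(2))
  P = {1,6}:  v_{1} + v_{6} = 3·v_{4}  so sig = (2;(3))

Sorted signature multiset PRS(X):
[(2;()), (2;()), (2;(1)), (2;(1)), (2;(1)), (2;(1)), (2;(1)), (2;(1)), (2;(1)), (2;(1,1)), (2;(2)), (2;(2)), (2;(2)), (2;(3))]


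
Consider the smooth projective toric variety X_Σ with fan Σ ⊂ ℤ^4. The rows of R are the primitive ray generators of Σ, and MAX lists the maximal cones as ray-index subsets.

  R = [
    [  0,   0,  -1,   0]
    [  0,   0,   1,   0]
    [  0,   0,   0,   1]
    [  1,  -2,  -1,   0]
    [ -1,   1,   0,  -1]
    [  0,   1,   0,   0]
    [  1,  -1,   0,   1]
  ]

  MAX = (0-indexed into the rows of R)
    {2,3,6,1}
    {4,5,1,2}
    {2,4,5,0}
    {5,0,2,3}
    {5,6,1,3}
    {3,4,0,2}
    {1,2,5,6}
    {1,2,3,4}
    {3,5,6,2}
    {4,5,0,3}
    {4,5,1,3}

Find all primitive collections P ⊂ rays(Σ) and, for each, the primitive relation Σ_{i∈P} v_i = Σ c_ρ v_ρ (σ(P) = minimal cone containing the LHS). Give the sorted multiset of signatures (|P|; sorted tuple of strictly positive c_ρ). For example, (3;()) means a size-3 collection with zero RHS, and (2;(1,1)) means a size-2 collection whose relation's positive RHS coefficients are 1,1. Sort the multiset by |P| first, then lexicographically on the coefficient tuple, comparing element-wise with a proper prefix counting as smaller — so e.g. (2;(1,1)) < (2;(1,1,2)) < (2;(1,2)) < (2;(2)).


Primitive collections (5):

  • {0,1}:  v_{0} + v_{1} = 0 — sig = (2;())
  • {4,6}:  v_{4} + v_{6} = 0 — sig = (2;())
  • {0,6}:  v_{0} + v_{6} = v_{2} + v_{3} + v_{5} — sig = (2;(1,1,1))
  • {1,2,3,5}:  v_{1} + v_{2} + v_{3} + v_{5} = v_{6} — sig = (4;(1))
  • {2,3,4,5}:  v_{2} + v_{3} + v_{4} + v_{5} = v_{0} — sig = (4;(1))

so the primitive-relation signature multiset is
    |P|=2: 3 collections, coeffs (), (), (1,1,1)
    |P|=4: 2 collections, coeffs (1), (1)


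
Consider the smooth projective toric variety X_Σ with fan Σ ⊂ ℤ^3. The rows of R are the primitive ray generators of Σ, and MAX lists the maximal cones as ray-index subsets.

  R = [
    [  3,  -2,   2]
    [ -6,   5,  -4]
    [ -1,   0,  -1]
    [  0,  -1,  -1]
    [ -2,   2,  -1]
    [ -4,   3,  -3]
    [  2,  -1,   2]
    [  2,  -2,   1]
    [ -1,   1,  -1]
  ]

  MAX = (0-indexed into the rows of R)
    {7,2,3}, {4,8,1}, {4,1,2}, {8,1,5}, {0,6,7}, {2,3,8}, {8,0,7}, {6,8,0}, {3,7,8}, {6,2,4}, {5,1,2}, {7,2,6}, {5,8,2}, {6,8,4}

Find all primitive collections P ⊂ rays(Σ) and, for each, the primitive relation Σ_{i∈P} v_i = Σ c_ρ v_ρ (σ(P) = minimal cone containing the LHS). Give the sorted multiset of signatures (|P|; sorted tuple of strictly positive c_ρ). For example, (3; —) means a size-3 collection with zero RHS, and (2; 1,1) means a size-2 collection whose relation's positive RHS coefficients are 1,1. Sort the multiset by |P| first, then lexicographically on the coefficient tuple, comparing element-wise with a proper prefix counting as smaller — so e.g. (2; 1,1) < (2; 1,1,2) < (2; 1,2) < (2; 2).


Δ(Σ) — 9 vertices, 20 min non-faces:

  P={4,7}:  v_{4} + v_{7} = 0  ⟹  sig = (2; —)
  P={0,2}:  v_{0} + v_{2} = v_{7}  ⟹  sig = (2; 1)
  P={0,5}:  v_{0} + v_{5} = v_{8}  ⟹  sig = (2; 1)
  P={1,7}:  v_{1} + v_{7} = v_{5}  ⟹  sig = (2; 1)
  P={3,6}:  v_{3} + v_{6} = v_{7}  ⟹  sig = (2; 1)
  P={4,5}:  v_{4} + v_{5} = v_{1}  ⟹  sig = (2; 1)
  P={5,6}:  v_{5} + v_{6} = v_{4}  ⟹  sig = (2; 1)
  P={0,1}:  v_{0} + v_{1} = v_{4} + v_{8}  ⟹  sig = (2; 1,1)
  P={0,4}:  v_{0} + v_{4} = v_{6} + v_{8}  ⟹  sig = (2; 1,1)
  P={3,4}:  v_{3} + v_{4} = v_{2} + v_{8}  ⟹  sig = (2; 1,1)
  P={5,7}:  v_{5} + v_{7} = v_{2} + v_{8}  ⟹  sig = (2; 1,1)
  P={1,3}:  v_{1} + v_{3} = v_{2} + v_{5} + v_{8}  ⟹  sig = (2; 1,1,1)
  P={0,3}:  v_{0} + v_{3} = 2·v_{7} + v_{8}  ⟹  sig = (2; 1,2)
  P={1,6}:  v_{1} + v_{6} = 2·v_{4}  ⟹  sig = (2; 2)
  P={3,5}:  v_{3} + v_{5} = 2·v_{2} + 2·v_{8}  ⟹  sig = (2; 2,2)
  P={2,6,8}:  v_{2} + v_{6} + v_{8} = 0  ⟹  sig = (3; —)
  P={2,4,8}:  v_{2} + v_{4} + v_{8} = v_{5}  ⟹  sig = (3; 1)
  P={2,7,8}:  v_{2} + v_{7} + v_{8} = v_{3}  ⟹  sig = (3; 1)
  P={6,7,8}:  v_{6} + v_{7} + v_{8} = v_{0}  ⟹  sig = (3; 1)
  P={1,2,8}:  v_{1} + v_{2} + v_{8} = 2·v_{5}  ⟹  sig = (3; 2)

Hence PRS(X_Σ) =
[(2; —), (2; 1), (2; 1), (2; 1), (2; 1), (2; 1), (2; 1), (2; 1,1), (2; 1,1), (2; 1,1), (2; 1,1), (2; 1,1,1), (2; 1,2), (2; 2), (2; 2,2), (3; —), (3; 1), (3; 1), (3; 1), (3; 2)]


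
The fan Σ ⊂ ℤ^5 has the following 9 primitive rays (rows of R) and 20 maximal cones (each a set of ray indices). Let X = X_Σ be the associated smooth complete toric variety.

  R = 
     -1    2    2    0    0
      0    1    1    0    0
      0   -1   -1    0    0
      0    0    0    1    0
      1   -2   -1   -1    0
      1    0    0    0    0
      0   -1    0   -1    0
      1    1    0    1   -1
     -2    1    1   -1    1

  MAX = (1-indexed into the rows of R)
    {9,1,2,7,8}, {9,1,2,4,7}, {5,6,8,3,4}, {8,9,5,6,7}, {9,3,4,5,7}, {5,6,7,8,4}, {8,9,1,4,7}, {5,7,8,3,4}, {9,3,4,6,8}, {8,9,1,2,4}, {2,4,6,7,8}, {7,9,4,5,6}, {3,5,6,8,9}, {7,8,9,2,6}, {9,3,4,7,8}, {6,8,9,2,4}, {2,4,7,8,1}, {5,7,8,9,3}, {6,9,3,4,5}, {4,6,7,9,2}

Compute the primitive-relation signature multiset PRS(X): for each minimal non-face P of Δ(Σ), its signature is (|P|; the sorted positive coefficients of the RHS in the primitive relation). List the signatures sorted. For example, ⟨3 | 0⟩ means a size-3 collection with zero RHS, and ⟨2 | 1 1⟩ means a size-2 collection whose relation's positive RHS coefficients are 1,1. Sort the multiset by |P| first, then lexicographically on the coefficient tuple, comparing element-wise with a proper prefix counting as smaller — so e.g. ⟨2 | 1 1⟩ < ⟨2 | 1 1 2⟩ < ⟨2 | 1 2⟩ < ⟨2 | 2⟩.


Δ(Σ) — 9 vertices, 9 min non-faces:

  P={2,3}:  v_{2} + v_{3} = 0 ; sig = ⟨2 | 0⟩
  P={1,5}:  v_{1} + v_{5} = v_{2} + v_{7} ; sig = ⟨2 | 1 1⟩
  P={2,5}:  v_{2} + v_{5} = v_{6} + v_{7} ; sig = ⟨2 | 1 1⟩
  P={1,3}:  v_{1} + v_{3} = v_{4} + v_{7} + v_{8} + v_{9} ; sig = ⟨2 | 1 1 1 1⟩
  P={1,6}:  v_{1} + v_{6} = 2·v_{2} ; sig = ⟨2 | 2⟩
  P={3,6,7}:  v_{3} + v_{6} + v_{7} = v_{5} ; sig = ⟨3 | 1⟩
  P={4,5,8,9}:  v_{4} + v_{5} + v_{8} + v_{9} = 0 ; sig = ⟨4 | 0⟩
  P={2,4,7,8,9}:  v_{2} + v_{4} + v_{7} + v_{8} + v_{9} = v_{1} ; sig = ⟨5 | 1⟩
  P={4,6,7,8,9}:  v_{4} + v_{6} + v_{7} + v_{8} + v_{9} = v_{2} ; sig = ⟨5 | 1⟩

Signatures (|P|; sorted positive RHS coefficients), sorted:
    |P|=2: 5 collections, coeffs (), (1,1), (1,1), (1,1,1,1), (2)
    |P|=3: 1 collection, coeffs (1)
    |P|=4: 1 collection, coeffs ()
    |P|=5: 2 collections, coeffs (1), (1)


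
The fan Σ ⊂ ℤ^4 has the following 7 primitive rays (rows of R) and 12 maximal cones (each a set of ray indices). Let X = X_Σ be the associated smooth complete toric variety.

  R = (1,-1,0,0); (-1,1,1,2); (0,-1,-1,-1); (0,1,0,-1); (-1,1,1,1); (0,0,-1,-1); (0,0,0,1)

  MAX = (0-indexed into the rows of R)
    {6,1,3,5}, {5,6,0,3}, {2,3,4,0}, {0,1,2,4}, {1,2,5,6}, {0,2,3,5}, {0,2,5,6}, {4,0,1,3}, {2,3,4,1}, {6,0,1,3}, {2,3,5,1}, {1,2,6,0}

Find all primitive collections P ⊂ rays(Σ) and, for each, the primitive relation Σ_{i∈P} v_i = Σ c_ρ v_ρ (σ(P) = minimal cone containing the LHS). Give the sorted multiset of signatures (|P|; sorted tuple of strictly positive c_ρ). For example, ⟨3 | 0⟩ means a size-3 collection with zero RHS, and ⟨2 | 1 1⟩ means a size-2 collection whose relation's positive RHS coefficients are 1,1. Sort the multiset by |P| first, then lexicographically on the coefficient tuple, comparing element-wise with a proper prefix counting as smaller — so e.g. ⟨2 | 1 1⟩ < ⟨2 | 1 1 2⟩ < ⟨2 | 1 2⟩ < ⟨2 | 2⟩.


5 minimal non-faces of Δ(Σ) (on 7 rays):

  • {4,6}:  v_{4} + v_{6} = v_{1}  so sig = ⟨2 | 1⟩
  • {4,5}:  v_{4} + v_{5} = v_{1} + v_{2} + v_{3}  so sig = ⟨2 | 1 1 1⟩
  • {0,1,5}:  v_{0} + v_{1} + v_{5} = v_{6}  so sig = ⟨3 | 1⟩
  • {2,3,6}:  v_{2} + v_{3} + v_{6} = v_{5}  so sig = ⟨3 | 1⟩
  • {0,1,2,3}:  v_{0} + v_{1} + v_{2} + v_{3} = 0  so sig = ⟨4 | 0⟩

so the primitive-relation signature multiset is
    |P|=2: 2 collections, coeffs (1), (1,1,1)
    |P|=3: 2 collections, coeffs (1), (1)
    |P|=4: 1 collection, coeffs ()


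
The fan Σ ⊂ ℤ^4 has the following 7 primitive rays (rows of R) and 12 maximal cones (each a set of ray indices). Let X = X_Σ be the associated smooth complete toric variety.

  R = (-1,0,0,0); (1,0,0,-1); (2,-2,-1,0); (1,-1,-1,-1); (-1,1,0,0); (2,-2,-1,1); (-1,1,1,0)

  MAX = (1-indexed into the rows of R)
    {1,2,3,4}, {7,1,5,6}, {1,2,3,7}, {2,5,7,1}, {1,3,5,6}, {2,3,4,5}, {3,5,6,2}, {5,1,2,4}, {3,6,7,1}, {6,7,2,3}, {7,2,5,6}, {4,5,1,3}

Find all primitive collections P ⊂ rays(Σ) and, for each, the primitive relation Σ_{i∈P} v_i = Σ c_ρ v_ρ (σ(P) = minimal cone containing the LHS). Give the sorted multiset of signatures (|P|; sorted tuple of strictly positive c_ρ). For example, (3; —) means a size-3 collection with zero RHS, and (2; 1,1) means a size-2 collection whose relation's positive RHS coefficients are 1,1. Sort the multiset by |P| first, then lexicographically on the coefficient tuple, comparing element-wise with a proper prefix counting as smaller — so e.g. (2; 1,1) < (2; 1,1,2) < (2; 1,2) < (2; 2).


Minimal non-faces — 5 found among 7 rays, 12 max cones:

  • {4,7}:  v_{4} + v_{7} = v_{1} + v_{2}  so sig = (2; 1,1)
  • {4,6}:  v_{4} + v_{6} = 2·v_{3} + v_{5}  so sig = (2; 1,2)
  • {3,5,7}:  v_{3} + v_{5} + v_{7} = 0  so sig = (3; —)
  • {1,2,6}:  v_{1} + v_{2} + v_{6} = v_{3}  so sig = (3; 1)
  • {1,2,3,5}:  v_{1} + v_{2} + v_{3} + v_{5} = v_{4}  so sig = (4; 1)

Hence PRS(X_Σ) =
{ (2; 1,1),  (2; 1,2),  (3; —),  (3; 1),  (4; 1) }


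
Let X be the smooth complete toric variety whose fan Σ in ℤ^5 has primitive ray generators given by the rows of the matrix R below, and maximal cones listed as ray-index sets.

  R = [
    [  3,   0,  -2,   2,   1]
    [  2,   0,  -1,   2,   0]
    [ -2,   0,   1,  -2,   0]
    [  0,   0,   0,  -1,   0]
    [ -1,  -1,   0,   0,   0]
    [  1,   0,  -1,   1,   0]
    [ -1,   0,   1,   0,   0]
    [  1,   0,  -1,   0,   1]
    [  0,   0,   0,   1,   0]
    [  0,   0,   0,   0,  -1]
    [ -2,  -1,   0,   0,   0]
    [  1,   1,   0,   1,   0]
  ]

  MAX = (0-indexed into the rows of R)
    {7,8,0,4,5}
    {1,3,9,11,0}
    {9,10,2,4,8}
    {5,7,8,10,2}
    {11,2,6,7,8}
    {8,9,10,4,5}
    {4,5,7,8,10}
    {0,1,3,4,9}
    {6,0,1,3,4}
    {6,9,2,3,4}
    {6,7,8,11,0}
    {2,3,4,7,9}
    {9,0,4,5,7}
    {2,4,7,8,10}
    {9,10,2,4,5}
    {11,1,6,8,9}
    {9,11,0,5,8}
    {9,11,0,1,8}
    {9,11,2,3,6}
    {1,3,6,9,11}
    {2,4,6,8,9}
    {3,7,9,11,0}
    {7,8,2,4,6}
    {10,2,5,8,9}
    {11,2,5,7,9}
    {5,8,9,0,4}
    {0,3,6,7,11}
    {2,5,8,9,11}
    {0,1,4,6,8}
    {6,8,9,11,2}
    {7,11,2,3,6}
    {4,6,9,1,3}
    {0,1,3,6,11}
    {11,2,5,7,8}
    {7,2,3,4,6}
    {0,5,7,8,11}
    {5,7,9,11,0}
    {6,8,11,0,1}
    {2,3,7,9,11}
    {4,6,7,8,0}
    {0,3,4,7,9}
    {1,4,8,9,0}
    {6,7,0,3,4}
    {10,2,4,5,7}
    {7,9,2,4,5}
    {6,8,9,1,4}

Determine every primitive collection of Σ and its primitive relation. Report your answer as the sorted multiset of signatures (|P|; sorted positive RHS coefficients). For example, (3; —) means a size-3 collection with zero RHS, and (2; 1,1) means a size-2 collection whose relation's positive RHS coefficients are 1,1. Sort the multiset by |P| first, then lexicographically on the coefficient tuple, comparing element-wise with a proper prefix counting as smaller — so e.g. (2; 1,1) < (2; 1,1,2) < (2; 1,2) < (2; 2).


18 minimal non-faces of Δ(Σ) (on 12 rays):

  • {1,2}:  v_{1} + v_{2} = 0  so sig = (2; —)
  • {3,8}:  v_{3} + v_{8} = 0  so sig = (2; —)
  • {0,2}:  v_{0} + v_{2} = v_{7}  so sig = (2; 1)
  • {1,7}:  v_{1} + v_{7} = v_{0}  so sig = (2; 1)
  • {4,11}:  v_{4} + v_{11} = v_{8}  so sig = (2; 1)
  • {5,6}:  v_{5} + v_{6} = v_{8}  so sig = (2; 1)
  • {3,5}:  v_{3} + v_{5} = v_{7} + v_{9}  so sig = (2; 1,1)
  • {1,5}:  v_{1} + v_{5} = v_{0} + v_{8} + v_{9}  so sig = (2; 1,1,1)
  • {1,10}:  v_{1} + v_{10} = v_{4} + v_{5} + v_{8}  so sig = (2; 1,1,1)
  • {3,10}:  v_{3} + v_{10} = v_{2} + v_{4} + v_{5}  so sig = (2; 1,1,1)
  • {0,10}:  v_{0} + v_{10} = v_{4} + v_{5} + v_{7} + v_{8}  so sig = (2; 1,1,1,1)
  • {6,10}:  v_{6} + v_{10} = v_{2} + v_{4} + 2·v_{8}  so sig = (2; 1,1,2)
  • {10,11}:  v_{10} + v_{11} = v_{2} + v_{5} + 2·v_{8}  so sig = (2; 1,1,2)
  • {6,7,9}:  v_{6} + v_{7} + v_{9} = 0  so sig = (3; —)
  • {0,6,9}:  v_{0} + v_{6} + v_{9} = v_{1}  so sig = (3; 1)
  • {7,8,9}:  v_{7} + v_{8} + v_{9} = v_{5}  so sig = (3; 1)
  • {7,9,10}:  v_{7} + v_{9} + v_{10} = v_{2} + v_{4} + 2·v_{5}  so sig = (3; 1,1,2)
  • {2,4,5,8}:  v_{2} + v_{4} + v_{5} + v_{8} = v_{10}  so sig = (4; 1)

so the primitive-relation signature multiset is
{ (2; —) ×2,  (2; 1) ×4,  (2; 1,1),  (2; 1,1,1) ×3,  (2; 1,1,1,1),  (2; 1,1,2) ×2,  (3; —),  (3; 1) ×2,  (3; 1,1,2),  (4; 1) }


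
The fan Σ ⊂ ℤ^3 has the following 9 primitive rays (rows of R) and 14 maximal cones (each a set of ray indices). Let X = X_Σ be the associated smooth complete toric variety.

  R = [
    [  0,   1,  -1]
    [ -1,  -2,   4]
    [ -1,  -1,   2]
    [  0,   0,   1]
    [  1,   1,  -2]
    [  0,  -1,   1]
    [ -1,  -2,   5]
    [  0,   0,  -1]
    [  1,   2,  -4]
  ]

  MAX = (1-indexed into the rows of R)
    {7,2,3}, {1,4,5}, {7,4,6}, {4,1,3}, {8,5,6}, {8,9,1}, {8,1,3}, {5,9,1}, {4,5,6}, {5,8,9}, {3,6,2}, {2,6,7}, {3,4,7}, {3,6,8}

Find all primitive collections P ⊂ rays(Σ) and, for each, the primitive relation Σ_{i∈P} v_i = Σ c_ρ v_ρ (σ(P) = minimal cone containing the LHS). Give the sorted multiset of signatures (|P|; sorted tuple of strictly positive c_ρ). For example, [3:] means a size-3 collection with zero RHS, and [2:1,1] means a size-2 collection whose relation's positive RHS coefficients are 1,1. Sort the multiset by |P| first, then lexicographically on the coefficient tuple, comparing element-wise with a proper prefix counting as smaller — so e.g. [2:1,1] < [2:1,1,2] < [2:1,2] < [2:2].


Δ(Σ) — 9 vertices, 18 min non-faces:

  • {1,6}:  v_{1} + v_{6} = 0 — sig = [2:]
  • {2,9}:  v_{2} + v_{9} = 0 — sig = [2:]
  • {3,5}:  v_{3} + v_{5} = 0 — sig = [2:]
  • {4,8}:  v_{4} + v_{8} = 0 — sig = [2:]
  • {2,4}:  v_{2} + v_{4} = v_{7} — sig = [2:1]
  • {7,8}:  v_{7} + v_{8} = v_{2} — sig = [2:1]
  • {7,9}:  v_{7} + v_{9} = v_{4} — sig = [2:1]
  • {1,2}:  v_{1} + v_{2} = v_{3} + v_{4} — sig = [2:1,1]
  • {2,5}:  v_{2} + v_{5} = v_{4} + v_{6} — sig = [2:1,1]
  • {2,8}:  v_{2} + v_{8} = v_{3} + v_{6} — sig = [2:1,1]
  • {3,9}:  v_{3} + v_{9} = v_{1} + v_{8} — sig = [2:1,1]
  • {4,9}:  v_{4} + v_{9} = v_{1} + v_{5} — sig = [2:1,1]
  • {6,9}:  v_{6} + v_{9} = v_{5} + v_{8} — sig = [2:1,1]
  • {1,7}:  v_{1} + v_{7} = v_{3} + 2·v_{4} — sig = [2:1,2]
  • {5,7}:  v_{5} + v_{7} = 2·v_{4} + v_{6} — sig = [2:1,2]
  • {1,5,8}:  v_{1} + v_{5} + v_{8} = v_{9} — sig = [3:1]
  • {3,4,6}:  v_{3} + v_{4} + v_{6} = v_{2} — sig = [3:1]
  • {3,6,7}:  v_{3} + v_{6} + v_{7} = 2·v_{2} — sig = [3:2]

so the primitive-relation signature multiset is
    [2:]
    [2:]
    [2:]
    [2:]
    [2:1]
    [2:1]
    [2:1]
    [2:1,1]
    [2:1,1]
    [2:1,1]
    [2:1,1]
    [2:1,1]
    [2:1,1]
    [2:1,2]
    [2:1,2]
    [3:1]
    [3:1]
    [3:2]


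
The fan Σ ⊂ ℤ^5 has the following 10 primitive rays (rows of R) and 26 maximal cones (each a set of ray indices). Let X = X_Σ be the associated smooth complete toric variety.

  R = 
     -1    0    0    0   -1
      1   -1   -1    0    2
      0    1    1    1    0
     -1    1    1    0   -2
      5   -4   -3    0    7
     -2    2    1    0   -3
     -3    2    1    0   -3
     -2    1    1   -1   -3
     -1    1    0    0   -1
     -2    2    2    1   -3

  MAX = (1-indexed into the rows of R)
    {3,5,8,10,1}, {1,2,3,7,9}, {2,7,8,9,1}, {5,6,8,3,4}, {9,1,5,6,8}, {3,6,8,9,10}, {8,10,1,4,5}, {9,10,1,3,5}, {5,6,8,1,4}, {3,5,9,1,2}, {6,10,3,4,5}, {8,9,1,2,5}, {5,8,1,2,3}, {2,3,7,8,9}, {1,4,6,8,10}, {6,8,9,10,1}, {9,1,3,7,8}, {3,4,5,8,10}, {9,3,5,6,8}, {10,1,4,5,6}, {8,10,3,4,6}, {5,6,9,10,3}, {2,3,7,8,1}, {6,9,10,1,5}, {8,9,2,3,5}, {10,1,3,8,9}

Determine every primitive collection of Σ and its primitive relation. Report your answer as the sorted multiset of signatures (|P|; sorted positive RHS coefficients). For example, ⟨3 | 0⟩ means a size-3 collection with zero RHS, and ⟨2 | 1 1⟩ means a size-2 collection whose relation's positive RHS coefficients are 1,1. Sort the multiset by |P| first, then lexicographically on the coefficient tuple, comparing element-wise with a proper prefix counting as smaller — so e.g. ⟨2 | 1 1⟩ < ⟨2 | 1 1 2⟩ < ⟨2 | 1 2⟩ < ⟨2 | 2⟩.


Δ(Σ) — 10 vertices, 14 min non-faces:

  P={2,4}:  v_{2} + v_{4} = 0  so sig = ⟨2 | 0⟩
  P={2,6}:  v_{2} + v_{6} = v_{9}  so sig = ⟨2 | 1⟩
  P={4,9}:  v_{4} + v_{9} = v_{6}  so sig = ⟨2 | 1⟩
  P={2,10}:  v_{2} + v_{10} = v_{1} + v_{3}  so sig = ⟨2 | 1 1⟩
  P={4,7}:  v_{4} + v_{7} = v_{1} + v_{3} + v_{8} + v_{9}  so sig = ⟨2 | 1 1 1 1⟩
  P={6,7}:  v_{6} + v_{7} = v_{1} + v_{3} + v_{8} + 2·v_{9}  so sig = ⟨2 | 1 1 1 2⟩
  P={7,10}:  v_{7} + v_{10} = 2·v_{1} + 2·v_{3} + v_{8} + v_{9}  so sig = ⟨2 | 1 1 2 2⟩
  P={5,7}:  v_{5} + v_{7} = 2·v_{2}  so sig = ⟨2 | 2⟩
  P={1,3,4}:  v_{1} + v_{3} + v_{4} = v_{10}  so sig = ⟨3 | 1⟩
  P={1,3,6}:  v_{1} + v_{3} + v_{6} = v_{9} + v_{10}  so sig = ⟨3 | 1 1⟩
  P={5,8,9,10}:  v_{5} + v_{8} + v_{9} + v_{10} = 0  so sig = ⟨4 | 0⟩
  P={5,6,8,10}:  v_{5} + v_{6} + v_{8} + v_{10} = v_{4}  so sig = ⟨4 | 1⟩
  P={1,2,3,8,9}:  v_{1} + v_{2} + v_{3} + v_{8} + v_{9} = v_{7}  so sig = ⟨5 | 1⟩
  P={1,3,5,8,9}:  v_{1} + v_{3} + v_{5} + v_{8} + v_{9} = v_{2}  so sig = ⟨5 | 1⟩

Sorted signature multiset PRS(X):
[⟨2 | 0⟩, ⟨2 | 1⟩, ⟨2 | 1⟩, ⟨2 | 1 1⟩, ⟨2 | 1 1 1 1⟩, ⟨2 | 1 1 1 2⟩, ⟨2 | 1 1 2 2⟩, ⟨2 | 2⟩, ⟨3 | 1⟩, ⟨3 | 1 1⟩, ⟨4 | 0⟩, ⟨4 | 1⟩, ⟨5 | 1⟩, ⟨5 | 1⟩]


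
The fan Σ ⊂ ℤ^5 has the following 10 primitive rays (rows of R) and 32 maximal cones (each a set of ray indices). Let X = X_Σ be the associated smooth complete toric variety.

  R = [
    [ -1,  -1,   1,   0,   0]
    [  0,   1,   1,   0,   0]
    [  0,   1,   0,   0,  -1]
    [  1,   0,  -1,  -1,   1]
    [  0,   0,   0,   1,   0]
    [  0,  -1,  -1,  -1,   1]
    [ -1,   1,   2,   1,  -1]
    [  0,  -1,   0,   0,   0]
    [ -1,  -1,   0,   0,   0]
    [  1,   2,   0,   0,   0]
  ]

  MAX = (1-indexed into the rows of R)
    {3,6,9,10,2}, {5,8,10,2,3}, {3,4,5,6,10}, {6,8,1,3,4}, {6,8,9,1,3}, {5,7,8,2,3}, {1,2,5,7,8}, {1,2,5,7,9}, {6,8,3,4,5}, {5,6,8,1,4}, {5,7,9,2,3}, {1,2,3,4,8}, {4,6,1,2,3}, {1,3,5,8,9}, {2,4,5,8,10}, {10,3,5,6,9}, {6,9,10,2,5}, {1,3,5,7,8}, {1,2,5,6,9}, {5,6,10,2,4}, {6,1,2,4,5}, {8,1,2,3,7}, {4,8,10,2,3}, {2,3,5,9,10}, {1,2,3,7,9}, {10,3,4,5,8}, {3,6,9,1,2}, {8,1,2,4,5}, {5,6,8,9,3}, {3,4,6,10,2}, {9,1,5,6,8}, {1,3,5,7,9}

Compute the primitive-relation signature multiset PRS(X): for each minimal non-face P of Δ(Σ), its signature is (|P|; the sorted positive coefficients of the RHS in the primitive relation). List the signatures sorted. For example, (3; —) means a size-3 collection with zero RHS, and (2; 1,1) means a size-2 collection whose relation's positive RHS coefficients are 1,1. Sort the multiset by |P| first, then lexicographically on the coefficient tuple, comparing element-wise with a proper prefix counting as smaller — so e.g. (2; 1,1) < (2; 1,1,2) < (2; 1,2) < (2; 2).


Δ(Σ) — 10 vertices, 15 min non-faces:

  P={1,10}:  v_{1} + v_{10} = v_{2}  so sig = (2; 1)
  P={4,7}:  v_{4} + v_{7} = v_{2}  so sig = (2; 1)
  P={4,9}:  v_{4} + v_{9} = v_{6}  so sig = (2; 1)
  P={6,7}:  v_{6} + v_{7} = v_{2} + v_{9}  so sig = (2; 1,1)
  P={7,10}:  v_{7} + v_{10} = 2·v_{2} + v_{3} + v_{5}  so sig = (2; 1,1,2)
  P={8,9,10}:  v_{8} + v_{9} + v_{10} = 0  so sig = (3; —)
  P={2,8,9}:  v_{2} + v_{8} + v_{9} = v_{1}  so sig = (3; 1)
  P={6,8,10}:  v_{6} + v_{8} + v_{10} = v_{4}  so sig = (3; 1)
  P={2,6,8}:  v_{2} + v_{6} + v_{8} = v_{1} + v_{4}  so sig = (3; 1,1)
  P={7,8,9}:  v_{7} + v_{8} + v_{9} = 2·v_{1} + v_{3} + v_{5}  so sig = (3; 1,1,2)
  P={1,3,4,5}:  v_{1} + v_{3} + v_{4} + v_{5} = 0  so sig = (4; —)
  P={1,2,3,5}:  v_{1} + v_{2} + v_{3} + v_{5} = v_{7}  so sig = (4; 1)
  P={1,3,5,6}:  v_{1} + v_{3} + v_{5} + v_{6} = v_{9}  so sig = (4; 1)
  P={2,3,4,5}:  v_{2} + v_{3} + v_{4} + v_{5} = v_{10}  so sig = (4; 1)
  P={2,3,5,6}:  v_{2} + v_{3} + v_{5} + v_{6} = v_{9} + v_{10}  so sig = (4; 1,1)

Signatures (|P|; sorted positive RHS coefficients), sorted:
{ (2; 1) ×3,  (2; 1,1),  (2; 1,1,2),  (3; —),  (3; 1) ×2,  (3; 1,1),  (3; 1,1,2),  (4; —),  (4; 1) ×3,  (4; 1,1) }


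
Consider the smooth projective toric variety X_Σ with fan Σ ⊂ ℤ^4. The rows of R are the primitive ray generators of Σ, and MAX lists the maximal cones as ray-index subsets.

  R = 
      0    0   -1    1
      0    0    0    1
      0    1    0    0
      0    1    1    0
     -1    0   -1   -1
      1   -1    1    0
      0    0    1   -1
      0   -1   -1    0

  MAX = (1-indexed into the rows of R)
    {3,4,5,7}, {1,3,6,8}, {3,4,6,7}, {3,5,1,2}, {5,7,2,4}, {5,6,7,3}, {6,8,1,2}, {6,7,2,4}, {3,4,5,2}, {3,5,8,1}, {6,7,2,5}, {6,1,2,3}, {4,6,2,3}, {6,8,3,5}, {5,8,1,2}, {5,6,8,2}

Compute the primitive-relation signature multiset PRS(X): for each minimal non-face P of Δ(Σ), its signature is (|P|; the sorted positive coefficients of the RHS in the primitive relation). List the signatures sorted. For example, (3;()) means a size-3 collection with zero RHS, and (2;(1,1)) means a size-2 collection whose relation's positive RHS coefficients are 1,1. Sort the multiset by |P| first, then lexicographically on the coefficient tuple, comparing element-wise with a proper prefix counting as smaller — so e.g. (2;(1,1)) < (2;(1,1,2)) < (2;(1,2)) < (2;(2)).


Σ has 9 primitive collections:

  P={1,7}:  v_{1} + v_{7} = 0 — sig = (2;())
  P={4,8}:  v_{4} + v_{8} = 0 — sig = (2;())
  P={1,4}:  v_{1} + v_{4} = v_{2} + v_{3} — sig = (2;(1,1))
  P={7,8}:  v_{7} + v_{8} = v_{5} + v_{6} — sig = (2;(1,1))
  P={1,5,6}:  v_{1} + v_{5} + v_{6} = v_{8} — sig = (3;(1))
  P={2,3,7}:  v_{2} + v_{3} + v_{7} = v_{4} — sig = (3;(1))
  P={2,3,8}:  v_{2} + v_{3} + v_{8} = v_{1} — sig = (3;(1))
  P={4,5,6}:  v_{4} + v_{5} + v_{6} = v_{7} — sig = (3;(1))
  P={2,3,5,6}:  v_{2} + v_{3} + v_{5} + v_{6} = 0 — sig = (4;())

Sorted signature multiset PRS(X):
[(2;()), (2;()), (2;(1,1)), (2;(1,1)), (3;(1)), (3;(1)), (3;(1)), (3;(1)), (4;())]


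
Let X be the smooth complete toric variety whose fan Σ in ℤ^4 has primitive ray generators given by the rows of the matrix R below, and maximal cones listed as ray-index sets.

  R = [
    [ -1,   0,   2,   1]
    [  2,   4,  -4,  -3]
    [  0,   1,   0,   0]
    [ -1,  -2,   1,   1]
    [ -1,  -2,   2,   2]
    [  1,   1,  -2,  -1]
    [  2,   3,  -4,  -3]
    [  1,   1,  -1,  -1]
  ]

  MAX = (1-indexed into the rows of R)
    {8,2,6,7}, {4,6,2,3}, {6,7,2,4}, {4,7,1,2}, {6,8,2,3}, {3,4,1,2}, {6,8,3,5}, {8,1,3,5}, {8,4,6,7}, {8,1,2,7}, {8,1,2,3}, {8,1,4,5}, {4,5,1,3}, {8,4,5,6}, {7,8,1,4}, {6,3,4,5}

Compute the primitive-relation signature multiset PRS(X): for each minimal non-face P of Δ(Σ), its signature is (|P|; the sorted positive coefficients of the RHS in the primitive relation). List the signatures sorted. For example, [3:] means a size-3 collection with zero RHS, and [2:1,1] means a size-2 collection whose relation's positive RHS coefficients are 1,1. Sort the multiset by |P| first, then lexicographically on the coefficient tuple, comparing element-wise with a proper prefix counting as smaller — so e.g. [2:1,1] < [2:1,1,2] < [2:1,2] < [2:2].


6 collections generate NE(X_Σ); each relation:

  P = {1,6}:  v_{1} + v_{6} = v_{3} ; sig = [2:1]
  P = {3,7}:  v_{3} + v_{7} = v_{2} ; sig = [2:1]
  P = {5,7}:  v_{5} + v_{7} = v_{6} ; sig = [2:1]
  P = {2,5}:  v_{2} + v_{5} = v_{3} + v_{6} ; sig = [2:1,1]
  P = {3,4,8}:  v_{3} + v_{4} + v_{8} = 0 ; sig = [3:]
  P = {2,4,8}:  v_{2} + v_{4} + v_{8} = v_{7} ; sig = [3:1]

Sorted signature multiset PRS(X):
[[2:1], [2:1], [2:1], [2:1,1], [3:], [3:1]]
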